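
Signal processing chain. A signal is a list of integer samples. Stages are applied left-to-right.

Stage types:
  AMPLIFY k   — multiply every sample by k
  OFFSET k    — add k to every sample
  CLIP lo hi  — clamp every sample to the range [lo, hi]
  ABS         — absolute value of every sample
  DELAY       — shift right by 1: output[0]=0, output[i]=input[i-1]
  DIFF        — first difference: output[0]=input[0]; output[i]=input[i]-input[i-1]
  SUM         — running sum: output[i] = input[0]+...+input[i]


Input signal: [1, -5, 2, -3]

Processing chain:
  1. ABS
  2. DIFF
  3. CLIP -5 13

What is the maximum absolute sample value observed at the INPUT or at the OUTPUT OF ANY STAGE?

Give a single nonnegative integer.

Input: [1, -5, 2, -3] (max |s|=5)
Stage 1 (ABS): |1|=1, |-5|=5, |2|=2, |-3|=3 -> [1, 5, 2, 3] (max |s|=5)
Stage 2 (DIFF): s[0]=1, 5-1=4, 2-5=-3, 3-2=1 -> [1, 4, -3, 1] (max |s|=4)
Stage 3 (CLIP -5 13): clip(1,-5,13)=1, clip(4,-5,13)=4, clip(-3,-5,13)=-3, clip(1,-5,13)=1 -> [1, 4, -3, 1] (max |s|=4)
Overall max amplitude: 5

Answer: 5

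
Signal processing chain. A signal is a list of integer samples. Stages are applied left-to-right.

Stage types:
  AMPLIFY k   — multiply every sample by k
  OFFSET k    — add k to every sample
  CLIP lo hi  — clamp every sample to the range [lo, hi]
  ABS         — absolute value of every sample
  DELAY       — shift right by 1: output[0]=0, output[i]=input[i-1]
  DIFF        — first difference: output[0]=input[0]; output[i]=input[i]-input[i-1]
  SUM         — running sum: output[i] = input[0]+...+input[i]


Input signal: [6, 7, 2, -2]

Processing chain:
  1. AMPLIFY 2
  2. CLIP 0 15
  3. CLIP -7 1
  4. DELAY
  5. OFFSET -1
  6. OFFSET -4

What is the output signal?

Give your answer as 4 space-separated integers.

Input: [6, 7, 2, -2]
Stage 1 (AMPLIFY 2): 6*2=12, 7*2=14, 2*2=4, -2*2=-4 -> [12, 14, 4, -4]
Stage 2 (CLIP 0 15): clip(12,0,15)=12, clip(14,0,15)=14, clip(4,0,15)=4, clip(-4,0,15)=0 -> [12, 14, 4, 0]
Stage 3 (CLIP -7 1): clip(12,-7,1)=1, clip(14,-7,1)=1, clip(4,-7,1)=1, clip(0,-7,1)=0 -> [1, 1, 1, 0]
Stage 4 (DELAY): [0, 1, 1, 1] = [0, 1, 1, 1] -> [0, 1, 1, 1]
Stage 5 (OFFSET -1): 0+-1=-1, 1+-1=0, 1+-1=0, 1+-1=0 -> [-1, 0, 0, 0]
Stage 6 (OFFSET -4): -1+-4=-5, 0+-4=-4, 0+-4=-4, 0+-4=-4 -> [-5, -4, -4, -4]

Answer: -5 -4 -4 -4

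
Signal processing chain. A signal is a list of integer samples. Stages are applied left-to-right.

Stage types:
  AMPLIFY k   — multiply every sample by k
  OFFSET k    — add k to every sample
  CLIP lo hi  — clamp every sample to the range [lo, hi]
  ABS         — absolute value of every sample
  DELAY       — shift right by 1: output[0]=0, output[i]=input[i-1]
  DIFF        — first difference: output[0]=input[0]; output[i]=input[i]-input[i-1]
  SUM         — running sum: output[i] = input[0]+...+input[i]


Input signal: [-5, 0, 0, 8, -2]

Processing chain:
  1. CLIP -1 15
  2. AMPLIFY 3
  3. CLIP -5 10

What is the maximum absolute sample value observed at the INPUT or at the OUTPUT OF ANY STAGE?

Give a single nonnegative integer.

Input: [-5, 0, 0, 8, -2] (max |s|=8)
Stage 1 (CLIP -1 15): clip(-5,-1,15)=-1, clip(0,-1,15)=0, clip(0,-1,15)=0, clip(8,-1,15)=8, clip(-2,-1,15)=-1 -> [-1, 0, 0, 8, -1] (max |s|=8)
Stage 2 (AMPLIFY 3): -1*3=-3, 0*3=0, 0*3=0, 8*3=24, -1*3=-3 -> [-3, 0, 0, 24, -3] (max |s|=24)
Stage 3 (CLIP -5 10): clip(-3,-5,10)=-3, clip(0,-5,10)=0, clip(0,-5,10)=0, clip(24,-5,10)=10, clip(-3,-5,10)=-3 -> [-3, 0, 0, 10, -3] (max |s|=10)
Overall max amplitude: 24

Answer: 24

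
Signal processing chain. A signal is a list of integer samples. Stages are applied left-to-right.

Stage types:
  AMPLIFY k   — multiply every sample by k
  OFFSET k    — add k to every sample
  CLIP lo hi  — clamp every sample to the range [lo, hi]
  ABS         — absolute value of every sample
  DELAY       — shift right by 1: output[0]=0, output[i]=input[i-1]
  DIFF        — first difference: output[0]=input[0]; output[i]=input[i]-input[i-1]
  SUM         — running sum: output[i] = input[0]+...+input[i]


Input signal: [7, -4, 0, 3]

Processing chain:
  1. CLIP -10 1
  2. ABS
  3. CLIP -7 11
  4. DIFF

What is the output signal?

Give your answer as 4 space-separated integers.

Answer: 1 3 -4 1

Derivation:
Input: [7, -4, 0, 3]
Stage 1 (CLIP -10 1): clip(7,-10,1)=1, clip(-4,-10,1)=-4, clip(0,-10,1)=0, clip(3,-10,1)=1 -> [1, -4, 0, 1]
Stage 2 (ABS): |1|=1, |-4|=4, |0|=0, |1|=1 -> [1, 4, 0, 1]
Stage 3 (CLIP -7 11): clip(1,-7,11)=1, clip(4,-7,11)=4, clip(0,-7,11)=0, clip(1,-7,11)=1 -> [1, 4, 0, 1]
Stage 4 (DIFF): s[0]=1, 4-1=3, 0-4=-4, 1-0=1 -> [1, 3, -4, 1]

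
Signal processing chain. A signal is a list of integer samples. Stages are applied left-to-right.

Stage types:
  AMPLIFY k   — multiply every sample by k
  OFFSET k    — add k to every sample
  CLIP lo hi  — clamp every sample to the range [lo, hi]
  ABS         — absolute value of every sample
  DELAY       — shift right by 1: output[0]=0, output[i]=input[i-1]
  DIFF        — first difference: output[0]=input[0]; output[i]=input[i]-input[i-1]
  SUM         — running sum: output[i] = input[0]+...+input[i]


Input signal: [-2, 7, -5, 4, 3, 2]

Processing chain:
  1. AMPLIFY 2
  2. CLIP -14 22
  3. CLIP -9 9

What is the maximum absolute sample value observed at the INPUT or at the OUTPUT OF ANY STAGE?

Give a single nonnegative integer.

Input: [-2, 7, -5, 4, 3, 2] (max |s|=7)
Stage 1 (AMPLIFY 2): -2*2=-4, 7*2=14, -5*2=-10, 4*2=8, 3*2=6, 2*2=4 -> [-4, 14, -10, 8, 6, 4] (max |s|=14)
Stage 2 (CLIP -14 22): clip(-4,-14,22)=-4, clip(14,-14,22)=14, clip(-10,-14,22)=-10, clip(8,-14,22)=8, clip(6,-14,22)=6, clip(4,-14,22)=4 -> [-4, 14, -10, 8, 6, 4] (max |s|=14)
Stage 3 (CLIP -9 9): clip(-4,-9,9)=-4, clip(14,-9,9)=9, clip(-10,-9,9)=-9, clip(8,-9,9)=8, clip(6,-9,9)=6, clip(4,-9,9)=4 -> [-4, 9, -9, 8, 6, 4] (max |s|=9)
Overall max amplitude: 14

Answer: 14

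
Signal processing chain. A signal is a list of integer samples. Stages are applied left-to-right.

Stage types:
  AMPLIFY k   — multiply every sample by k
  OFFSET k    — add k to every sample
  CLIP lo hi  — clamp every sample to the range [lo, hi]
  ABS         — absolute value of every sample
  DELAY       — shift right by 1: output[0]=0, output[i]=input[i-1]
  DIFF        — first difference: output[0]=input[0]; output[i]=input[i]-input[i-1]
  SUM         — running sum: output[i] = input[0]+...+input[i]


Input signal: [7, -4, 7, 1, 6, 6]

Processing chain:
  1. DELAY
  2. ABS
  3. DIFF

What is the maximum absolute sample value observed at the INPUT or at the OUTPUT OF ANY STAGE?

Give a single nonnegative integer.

Input: [7, -4, 7, 1, 6, 6] (max |s|=7)
Stage 1 (DELAY): [0, 7, -4, 7, 1, 6] = [0, 7, -4, 7, 1, 6] -> [0, 7, -4, 7, 1, 6] (max |s|=7)
Stage 2 (ABS): |0|=0, |7|=7, |-4|=4, |7|=7, |1|=1, |6|=6 -> [0, 7, 4, 7, 1, 6] (max |s|=7)
Stage 3 (DIFF): s[0]=0, 7-0=7, 4-7=-3, 7-4=3, 1-7=-6, 6-1=5 -> [0, 7, -3, 3, -6, 5] (max |s|=7)
Overall max amplitude: 7

Answer: 7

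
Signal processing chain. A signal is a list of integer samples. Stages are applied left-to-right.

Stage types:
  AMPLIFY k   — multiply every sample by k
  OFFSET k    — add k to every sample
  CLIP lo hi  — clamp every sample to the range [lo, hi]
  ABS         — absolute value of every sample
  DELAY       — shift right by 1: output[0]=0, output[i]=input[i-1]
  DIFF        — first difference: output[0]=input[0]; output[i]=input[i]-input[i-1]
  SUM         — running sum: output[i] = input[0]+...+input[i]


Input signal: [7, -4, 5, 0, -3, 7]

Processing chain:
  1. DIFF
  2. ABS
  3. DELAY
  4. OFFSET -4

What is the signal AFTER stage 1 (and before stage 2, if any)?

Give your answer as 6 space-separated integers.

Input: [7, -4, 5, 0, -3, 7]
Stage 1 (DIFF): s[0]=7, -4-7=-11, 5--4=9, 0-5=-5, -3-0=-3, 7--3=10 -> [7, -11, 9, -5, -3, 10]

Answer: 7 -11 9 -5 -3 10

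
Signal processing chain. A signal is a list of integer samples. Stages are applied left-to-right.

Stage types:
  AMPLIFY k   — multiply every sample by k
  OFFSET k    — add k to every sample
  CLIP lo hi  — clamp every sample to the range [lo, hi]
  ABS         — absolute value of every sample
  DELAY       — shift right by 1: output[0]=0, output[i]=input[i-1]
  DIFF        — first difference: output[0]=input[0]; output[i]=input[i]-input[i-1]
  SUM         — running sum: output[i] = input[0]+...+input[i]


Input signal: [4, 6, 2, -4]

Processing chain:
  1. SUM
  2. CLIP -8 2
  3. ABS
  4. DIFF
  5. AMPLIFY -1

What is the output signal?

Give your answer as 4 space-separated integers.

Input: [4, 6, 2, -4]
Stage 1 (SUM): sum[0..0]=4, sum[0..1]=10, sum[0..2]=12, sum[0..3]=8 -> [4, 10, 12, 8]
Stage 2 (CLIP -8 2): clip(4,-8,2)=2, clip(10,-8,2)=2, clip(12,-8,2)=2, clip(8,-8,2)=2 -> [2, 2, 2, 2]
Stage 3 (ABS): |2|=2, |2|=2, |2|=2, |2|=2 -> [2, 2, 2, 2]
Stage 4 (DIFF): s[0]=2, 2-2=0, 2-2=0, 2-2=0 -> [2, 0, 0, 0]
Stage 5 (AMPLIFY -1): 2*-1=-2, 0*-1=0, 0*-1=0, 0*-1=0 -> [-2, 0, 0, 0]

Answer: -2 0 0 0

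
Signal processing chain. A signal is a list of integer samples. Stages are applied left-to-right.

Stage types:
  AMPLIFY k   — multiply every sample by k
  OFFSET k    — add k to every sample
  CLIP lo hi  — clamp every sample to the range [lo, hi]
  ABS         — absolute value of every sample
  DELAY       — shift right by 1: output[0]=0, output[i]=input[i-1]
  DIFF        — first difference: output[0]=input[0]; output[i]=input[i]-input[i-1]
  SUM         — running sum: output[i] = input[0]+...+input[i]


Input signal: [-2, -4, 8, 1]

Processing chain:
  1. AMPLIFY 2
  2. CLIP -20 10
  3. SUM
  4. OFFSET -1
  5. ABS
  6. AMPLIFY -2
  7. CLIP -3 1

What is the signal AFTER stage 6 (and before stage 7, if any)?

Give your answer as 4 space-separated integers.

Input: [-2, -4, 8, 1]
Stage 1 (AMPLIFY 2): -2*2=-4, -4*2=-8, 8*2=16, 1*2=2 -> [-4, -8, 16, 2]
Stage 2 (CLIP -20 10): clip(-4,-20,10)=-4, clip(-8,-20,10)=-8, clip(16,-20,10)=10, clip(2,-20,10)=2 -> [-4, -8, 10, 2]
Stage 3 (SUM): sum[0..0]=-4, sum[0..1]=-12, sum[0..2]=-2, sum[0..3]=0 -> [-4, -12, -2, 0]
Stage 4 (OFFSET -1): -4+-1=-5, -12+-1=-13, -2+-1=-3, 0+-1=-1 -> [-5, -13, -3, -1]
Stage 5 (ABS): |-5|=5, |-13|=13, |-3|=3, |-1|=1 -> [5, 13, 3, 1]
Stage 6 (AMPLIFY -2): 5*-2=-10, 13*-2=-26, 3*-2=-6, 1*-2=-2 -> [-10, -26, -6, -2]

Answer: -10 -26 -6 -2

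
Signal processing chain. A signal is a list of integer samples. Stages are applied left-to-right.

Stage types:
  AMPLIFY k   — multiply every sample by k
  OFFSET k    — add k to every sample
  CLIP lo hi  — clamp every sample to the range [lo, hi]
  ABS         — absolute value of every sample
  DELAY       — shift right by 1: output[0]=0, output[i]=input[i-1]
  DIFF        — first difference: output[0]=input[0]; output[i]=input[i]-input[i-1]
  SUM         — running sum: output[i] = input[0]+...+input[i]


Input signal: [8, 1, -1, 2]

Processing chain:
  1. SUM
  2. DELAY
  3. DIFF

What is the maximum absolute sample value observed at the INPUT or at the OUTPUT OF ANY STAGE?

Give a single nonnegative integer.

Input: [8, 1, -1, 2] (max |s|=8)
Stage 1 (SUM): sum[0..0]=8, sum[0..1]=9, sum[0..2]=8, sum[0..3]=10 -> [8, 9, 8, 10] (max |s|=10)
Stage 2 (DELAY): [0, 8, 9, 8] = [0, 8, 9, 8] -> [0, 8, 9, 8] (max |s|=9)
Stage 3 (DIFF): s[0]=0, 8-0=8, 9-8=1, 8-9=-1 -> [0, 8, 1, -1] (max |s|=8)
Overall max amplitude: 10

Answer: 10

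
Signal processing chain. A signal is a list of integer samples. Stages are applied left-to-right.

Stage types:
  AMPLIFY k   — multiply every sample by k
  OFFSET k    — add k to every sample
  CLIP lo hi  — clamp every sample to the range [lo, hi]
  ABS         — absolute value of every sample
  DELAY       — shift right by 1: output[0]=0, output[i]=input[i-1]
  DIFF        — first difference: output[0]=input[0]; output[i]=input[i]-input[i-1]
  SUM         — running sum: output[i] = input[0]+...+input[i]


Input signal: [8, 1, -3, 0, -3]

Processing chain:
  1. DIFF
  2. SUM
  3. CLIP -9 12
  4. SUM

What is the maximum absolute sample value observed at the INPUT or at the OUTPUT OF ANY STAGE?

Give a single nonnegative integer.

Input: [8, 1, -3, 0, -3] (max |s|=8)
Stage 1 (DIFF): s[0]=8, 1-8=-7, -3-1=-4, 0--3=3, -3-0=-3 -> [8, -7, -4, 3, -3] (max |s|=8)
Stage 2 (SUM): sum[0..0]=8, sum[0..1]=1, sum[0..2]=-3, sum[0..3]=0, sum[0..4]=-3 -> [8, 1, -3, 0, -3] (max |s|=8)
Stage 3 (CLIP -9 12): clip(8,-9,12)=8, clip(1,-9,12)=1, clip(-3,-9,12)=-3, clip(0,-9,12)=0, clip(-3,-9,12)=-3 -> [8, 1, -3, 0, -3] (max |s|=8)
Stage 4 (SUM): sum[0..0]=8, sum[0..1]=9, sum[0..2]=6, sum[0..3]=6, sum[0..4]=3 -> [8, 9, 6, 6, 3] (max |s|=9)
Overall max amplitude: 9

Answer: 9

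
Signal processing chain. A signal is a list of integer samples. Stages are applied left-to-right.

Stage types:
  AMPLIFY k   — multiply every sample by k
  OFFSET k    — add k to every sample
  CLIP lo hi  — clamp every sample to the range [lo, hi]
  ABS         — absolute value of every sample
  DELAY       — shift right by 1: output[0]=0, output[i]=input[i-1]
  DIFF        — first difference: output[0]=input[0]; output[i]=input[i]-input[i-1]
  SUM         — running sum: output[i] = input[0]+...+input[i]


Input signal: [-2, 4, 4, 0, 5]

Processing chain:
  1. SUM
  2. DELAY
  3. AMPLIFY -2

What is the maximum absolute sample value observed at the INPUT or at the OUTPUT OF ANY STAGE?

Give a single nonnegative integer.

Answer: 12

Derivation:
Input: [-2, 4, 4, 0, 5] (max |s|=5)
Stage 1 (SUM): sum[0..0]=-2, sum[0..1]=2, sum[0..2]=6, sum[0..3]=6, sum[0..4]=11 -> [-2, 2, 6, 6, 11] (max |s|=11)
Stage 2 (DELAY): [0, -2, 2, 6, 6] = [0, -2, 2, 6, 6] -> [0, -2, 2, 6, 6] (max |s|=6)
Stage 3 (AMPLIFY -2): 0*-2=0, -2*-2=4, 2*-2=-4, 6*-2=-12, 6*-2=-12 -> [0, 4, -4, -12, -12] (max |s|=12)
Overall max amplitude: 12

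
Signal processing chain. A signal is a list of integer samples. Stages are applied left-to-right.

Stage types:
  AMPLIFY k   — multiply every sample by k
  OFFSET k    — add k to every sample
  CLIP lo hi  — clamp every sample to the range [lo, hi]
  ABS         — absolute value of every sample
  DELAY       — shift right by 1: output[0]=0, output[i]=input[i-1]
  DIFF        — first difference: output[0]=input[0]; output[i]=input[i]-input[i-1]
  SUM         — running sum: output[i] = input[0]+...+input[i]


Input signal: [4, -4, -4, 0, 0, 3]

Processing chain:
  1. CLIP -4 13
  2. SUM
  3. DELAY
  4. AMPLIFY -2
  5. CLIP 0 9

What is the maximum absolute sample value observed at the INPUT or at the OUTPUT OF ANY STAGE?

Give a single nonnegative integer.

Answer: 8

Derivation:
Input: [4, -4, -4, 0, 0, 3] (max |s|=4)
Stage 1 (CLIP -4 13): clip(4,-4,13)=4, clip(-4,-4,13)=-4, clip(-4,-4,13)=-4, clip(0,-4,13)=0, clip(0,-4,13)=0, clip(3,-4,13)=3 -> [4, -4, -4, 0, 0, 3] (max |s|=4)
Stage 2 (SUM): sum[0..0]=4, sum[0..1]=0, sum[0..2]=-4, sum[0..3]=-4, sum[0..4]=-4, sum[0..5]=-1 -> [4, 0, -4, -4, -4, -1] (max |s|=4)
Stage 3 (DELAY): [0, 4, 0, -4, -4, -4] = [0, 4, 0, -4, -4, -4] -> [0, 4, 0, -4, -4, -4] (max |s|=4)
Stage 4 (AMPLIFY -2): 0*-2=0, 4*-2=-8, 0*-2=0, -4*-2=8, -4*-2=8, -4*-2=8 -> [0, -8, 0, 8, 8, 8] (max |s|=8)
Stage 5 (CLIP 0 9): clip(0,0,9)=0, clip(-8,0,9)=0, clip(0,0,9)=0, clip(8,0,9)=8, clip(8,0,9)=8, clip(8,0,9)=8 -> [0, 0, 0, 8, 8, 8] (max |s|=8)
Overall max amplitude: 8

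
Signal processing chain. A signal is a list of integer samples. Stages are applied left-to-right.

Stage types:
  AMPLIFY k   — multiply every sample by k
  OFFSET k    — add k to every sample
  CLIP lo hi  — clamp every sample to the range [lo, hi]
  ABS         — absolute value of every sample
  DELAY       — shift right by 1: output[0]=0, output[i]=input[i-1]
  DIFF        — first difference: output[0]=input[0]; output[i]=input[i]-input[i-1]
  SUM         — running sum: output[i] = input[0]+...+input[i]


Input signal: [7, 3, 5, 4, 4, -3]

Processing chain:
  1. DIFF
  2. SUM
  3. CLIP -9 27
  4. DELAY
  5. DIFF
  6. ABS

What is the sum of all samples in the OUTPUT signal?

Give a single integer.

Answer: 14

Derivation:
Input: [7, 3, 5, 4, 4, -3]
Stage 1 (DIFF): s[0]=7, 3-7=-4, 5-3=2, 4-5=-1, 4-4=0, -3-4=-7 -> [7, -4, 2, -1, 0, -7]
Stage 2 (SUM): sum[0..0]=7, sum[0..1]=3, sum[0..2]=5, sum[0..3]=4, sum[0..4]=4, sum[0..5]=-3 -> [7, 3, 5, 4, 4, -3]
Stage 3 (CLIP -9 27): clip(7,-9,27)=7, clip(3,-9,27)=3, clip(5,-9,27)=5, clip(4,-9,27)=4, clip(4,-9,27)=4, clip(-3,-9,27)=-3 -> [7, 3, 5, 4, 4, -3]
Stage 4 (DELAY): [0, 7, 3, 5, 4, 4] = [0, 7, 3, 5, 4, 4] -> [0, 7, 3, 5, 4, 4]
Stage 5 (DIFF): s[0]=0, 7-0=7, 3-7=-4, 5-3=2, 4-5=-1, 4-4=0 -> [0, 7, -4, 2, -1, 0]
Stage 6 (ABS): |0|=0, |7|=7, |-4|=4, |2|=2, |-1|=1, |0|=0 -> [0, 7, 4, 2, 1, 0]
Output sum: 14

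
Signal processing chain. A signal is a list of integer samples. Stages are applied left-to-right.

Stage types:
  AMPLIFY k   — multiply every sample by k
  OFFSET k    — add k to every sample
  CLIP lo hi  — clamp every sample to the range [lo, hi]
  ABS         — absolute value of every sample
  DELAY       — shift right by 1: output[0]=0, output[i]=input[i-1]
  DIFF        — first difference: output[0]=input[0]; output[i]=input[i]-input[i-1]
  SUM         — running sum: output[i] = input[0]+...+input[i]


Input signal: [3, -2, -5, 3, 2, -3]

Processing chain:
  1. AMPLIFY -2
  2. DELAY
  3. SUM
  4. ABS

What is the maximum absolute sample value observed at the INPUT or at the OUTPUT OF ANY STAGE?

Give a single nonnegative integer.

Input: [3, -2, -5, 3, 2, -3] (max |s|=5)
Stage 1 (AMPLIFY -2): 3*-2=-6, -2*-2=4, -5*-2=10, 3*-2=-6, 2*-2=-4, -3*-2=6 -> [-6, 4, 10, -6, -4, 6] (max |s|=10)
Stage 2 (DELAY): [0, -6, 4, 10, -6, -4] = [0, -6, 4, 10, -6, -4] -> [0, -6, 4, 10, -6, -4] (max |s|=10)
Stage 3 (SUM): sum[0..0]=0, sum[0..1]=-6, sum[0..2]=-2, sum[0..3]=8, sum[0..4]=2, sum[0..5]=-2 -> [0, -6, -2, 8, 2, -2] (max |s|=8)
Stage 4 (ABS): |0|=0, |-6|=6, |-2|=2, |8|=8, |2|=2, |-2|=2 -> [0, 6, 2, 8, 2, 2] (max |s|=8)
Overall max amplitude: 10

Answer: 10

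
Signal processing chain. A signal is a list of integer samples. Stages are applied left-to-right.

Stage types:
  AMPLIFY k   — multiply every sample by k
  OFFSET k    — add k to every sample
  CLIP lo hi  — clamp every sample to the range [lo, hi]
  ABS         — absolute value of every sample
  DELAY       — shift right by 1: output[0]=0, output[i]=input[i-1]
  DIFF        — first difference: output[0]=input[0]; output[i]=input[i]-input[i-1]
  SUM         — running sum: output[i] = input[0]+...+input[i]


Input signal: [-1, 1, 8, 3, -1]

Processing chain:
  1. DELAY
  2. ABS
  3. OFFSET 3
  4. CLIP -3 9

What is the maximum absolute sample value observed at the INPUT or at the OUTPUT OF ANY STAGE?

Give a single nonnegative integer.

Input: [-1, 1, 8, 3, -1] (max |s|=8)
Stage 1 (DELAY): [0, -1, 1, 8, 3] = [0, -1, 1, 8, 3] -> [0, -1, 1, 8, 3] (max |s|=8)
Stage 2 (ABS): |0|=0, |-1|=1, |1|=1, |8|=8, |3|=3 -> [0, 1, 1, 8, 3] (max |s|=8)
Stage 3 (OFFSET 3): 0+3=3, 1+3=4, 1+3=4, 8+3=11, 3+3=6 -> [3, 4, 4, 11, 6] (max |s|=11)
Stage 4 (CLIP -3 9): clip(3,-3,9)=3, clip(4,-3,9)=4, clip(4,-3,9)=4, clip(11,-3,9)=9, clip(6,-3,9)=6 -> [3, 4, 4, 9, 6] (max |s|=9)
Overall max amplitude: 11

Answer: 11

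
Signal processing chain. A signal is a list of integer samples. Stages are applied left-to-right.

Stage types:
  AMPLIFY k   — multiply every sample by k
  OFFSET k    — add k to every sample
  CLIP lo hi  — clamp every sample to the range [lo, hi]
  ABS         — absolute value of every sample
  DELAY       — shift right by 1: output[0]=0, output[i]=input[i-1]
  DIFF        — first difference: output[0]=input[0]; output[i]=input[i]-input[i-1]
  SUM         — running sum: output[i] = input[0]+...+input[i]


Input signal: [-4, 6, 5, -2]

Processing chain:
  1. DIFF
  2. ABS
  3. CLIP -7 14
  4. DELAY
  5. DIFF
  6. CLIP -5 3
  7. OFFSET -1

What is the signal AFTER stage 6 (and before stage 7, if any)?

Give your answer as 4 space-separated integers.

Answer: 0 3 3 -5

Derivation:
Input: [-4, 6, 5, -2]
Stage 1 (DIFF): s[0]=-4, 6--4=10, 5-6=-1, -2-5=-7 -> [-4, 10, -1, -7]
Stage 2 (ABS): |-4|=4, |10|=10, |-1|=1, |-7|=7 -> [4, 10, 1, 7]
Stage 3 (CLIP -7 14): clip(4,-7,14)=4, clip(10,-7,14)=10, clip(1,-7,14)=1, clip(7,-7,14)=7 -> [4, 10, 1, 7]
Stage 4 (DELAY): [0, 4, 10, 1] = [0, 4, 10, 1] -> [0, 4, 10, 1]
Stage 5 (DIFF): s[0]=0, 4-0=4, 10-4=6, 1-10=-9 -> [0, 4, 6, -9]
Stage 6 (CLIP -5 3): clip(0,-5,3)=0, clip(4,-5,3)=3, clip(6,-5,3)=3, clip(-9,-5,3)=-5 -> [0, 3, 3, -5]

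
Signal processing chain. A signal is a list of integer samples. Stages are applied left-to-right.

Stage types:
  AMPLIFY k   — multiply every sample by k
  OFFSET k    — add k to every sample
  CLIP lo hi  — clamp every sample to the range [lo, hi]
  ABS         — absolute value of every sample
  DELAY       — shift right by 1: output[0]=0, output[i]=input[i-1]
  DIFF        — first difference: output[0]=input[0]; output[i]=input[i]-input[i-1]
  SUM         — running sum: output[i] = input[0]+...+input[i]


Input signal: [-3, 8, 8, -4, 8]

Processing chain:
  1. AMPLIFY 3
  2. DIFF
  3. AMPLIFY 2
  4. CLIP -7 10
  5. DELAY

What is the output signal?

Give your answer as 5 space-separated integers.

Input: [-3, 8, 8, -4, 8]
Stage 1 (AMPLIFY 3): -3*3=-9, 8*3=24, 8*3=24, -4*3=-12, 8*3=24 -> [-9, 24, 24, -12, 24]
Stage 2 (DIFF): s[0]=-9, 24--9=33, 24-24=0, -12-24=-36, 24--12=36 -> [-9, 33, 0, -36, 36]
Stage 3 (AMPLIFY 2): -9*2=-18, 33*2=66, 0*2=0, -36*2=-72, 36*2=72 -> [-18, 66, 0, -72, 72]
Stage 4 (CLIP -7 10): clip(-18,-7,10)=-7, clip(66,-7,10)=10, clip(0,-7,10)=0, clip(-72,-7,10)=-7, clip(72,-7,10)=10 -> [-7, 10, 0, -7, 10]
Stage 5 (DELAY): [0, -7, 10, 0, -7] = [0, -7, 10, 0, -7] -> [0, -7, 10, 0, -7]

Answer: 0 -7 10 0 -7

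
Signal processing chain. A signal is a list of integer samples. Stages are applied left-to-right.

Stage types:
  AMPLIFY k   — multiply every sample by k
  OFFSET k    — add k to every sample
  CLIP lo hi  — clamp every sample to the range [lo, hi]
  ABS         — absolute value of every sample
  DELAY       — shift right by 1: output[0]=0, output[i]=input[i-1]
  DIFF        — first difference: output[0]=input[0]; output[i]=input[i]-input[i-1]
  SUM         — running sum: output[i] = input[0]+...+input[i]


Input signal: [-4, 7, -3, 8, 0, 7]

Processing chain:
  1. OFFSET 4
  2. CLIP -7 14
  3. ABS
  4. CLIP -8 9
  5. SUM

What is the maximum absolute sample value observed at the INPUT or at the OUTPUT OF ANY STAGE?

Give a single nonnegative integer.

Answer: 32

Derivation:
Input: [-4, 7, -3, 8, 0, 7] (max |s|=8)
Stage 1 (OFFSET 4): -4+4=0, 7+4=11, -3+4=1, 8+4=12, 0+4=4, 7+4=11 -> [0, 11, 1, 12, 4, 11] (max |s|=12)
Stage 2 (CLIP -7 14): clip(0,-7,14)=0, clip(11,-7,14)=11, clip(1,-7,14)=1, clip(12,-7,14)=12, clip(4,-7,14)=4, clip(11,-7,14)=11 -> [0, 11, 1, 12, 4, 11] (max |s|=12)
Stage 3 (ABS): |0|=0, |11|=11, |1|=1, |12|=12, |4|=4, |11|=11 -> [0, 11, 1, 12, 4, 11] (max |s|=12)
Stage 4 (CLIP -8 9): clip(0,-8,9)=0, clip(11,-8,9)=9, clip(1,-8,9)=1, clip(12,-8,9)=9, clip(4,-8,9)=4, clip(11,-8,9)=9 -> [0, 9, 1, 9, 4, 9] (max |s|=9)
Stage 5 (SUM): sum[0..0]=0, sum[0..1]=9, sum[0..2]=10, sum[0..3]=19, sum[0..4]=23, sum[0..5]=32 -> [0, 9, 10, 19, 23, 32] (max |s|=32)
Overall max amplitude: 32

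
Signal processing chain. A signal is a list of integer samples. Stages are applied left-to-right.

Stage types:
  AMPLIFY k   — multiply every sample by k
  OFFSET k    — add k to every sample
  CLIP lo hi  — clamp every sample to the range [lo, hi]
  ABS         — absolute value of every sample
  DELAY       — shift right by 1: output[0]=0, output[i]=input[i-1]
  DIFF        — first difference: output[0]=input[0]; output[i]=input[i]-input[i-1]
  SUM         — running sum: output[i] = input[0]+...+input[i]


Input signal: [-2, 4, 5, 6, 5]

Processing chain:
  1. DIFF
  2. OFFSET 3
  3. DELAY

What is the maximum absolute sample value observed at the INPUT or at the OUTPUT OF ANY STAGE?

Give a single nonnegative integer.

Input: [-2, 4, 5, 6, 5] (max |s|=6)
Stage 1 (DIFF): s[0]=-2, 4--2=6, 5-4=1, 6-5=1, 5-6=-1 -> [-2, 6, 1, 1, -1] (max |s|=6)
Stage 2 (OFFSET 3): -2+3=1, 6+3=9, 1+3=4, 1+3=4, -1+3=2 -> [1, 9, 4, 4, 2] (max |s|=9)
Stage 3 (DELAY): [0, 1, 9, 4, 4] = [0, 1, 9, 4, 4] -> [0, 1, 9, 4, 4] (max |s|=9)
Overall max amplitude: 9

Answer: 9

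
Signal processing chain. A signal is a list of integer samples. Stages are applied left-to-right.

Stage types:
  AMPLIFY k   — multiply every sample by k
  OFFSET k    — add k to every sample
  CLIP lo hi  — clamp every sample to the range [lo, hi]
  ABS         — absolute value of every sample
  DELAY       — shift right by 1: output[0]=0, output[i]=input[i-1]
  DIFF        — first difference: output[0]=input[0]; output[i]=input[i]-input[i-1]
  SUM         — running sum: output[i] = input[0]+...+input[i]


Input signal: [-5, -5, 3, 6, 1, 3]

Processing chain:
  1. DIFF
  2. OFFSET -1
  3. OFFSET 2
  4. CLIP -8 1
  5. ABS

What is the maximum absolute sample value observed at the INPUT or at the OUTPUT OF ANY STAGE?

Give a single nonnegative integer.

Answer: 9

Derivation:
Input: [-5, -5, 3, 6, 1, 3] (max |s|=6)
Stage 1 (DIFF): s[0]=-5, -5--5=0, 3--5=8, 6-3=3, 1-6=-5, 3-1=2 -> [-5, 0, 8, 3, -5, 2] (max |s|=8)
Stage 2 (OFFSET -1): -5+-1=-6, 0+-1=-1, 8+-1=7, 3+-1=2, -5+-1=-6, 2+-1=1 -> [-6, -1, 7, 2, -6, 1] (max |s|=7)
Stage 3 (OFFSET 2): -6+2=-4, -1+2=1, 7+2=9, 2+2=4, -6+2=-4, 1+2=3 -> [-4, 1, 9, 4, -4, 3] (max |s|=9)
Stage 4 (CLIP -8 1): clip(-4,-8,1)=-4, clip(1,-8,1)=1, clip(9,-8,1)=1, clip(4,-8,1)=1, clip(-4,-8,1)=-4, clip(3,-8,1)=1 -> [-4, 1, 1, 1, -4, 1] (max |s|=4)
Stage 5 (ABS): |-4|=4, |1|=1, |1|=1, |1|=1, |-4|=4, |1|=1 -> [4, 1, 1, 1, 4, 1] (max |s|=4)
Overall max amplitude: 9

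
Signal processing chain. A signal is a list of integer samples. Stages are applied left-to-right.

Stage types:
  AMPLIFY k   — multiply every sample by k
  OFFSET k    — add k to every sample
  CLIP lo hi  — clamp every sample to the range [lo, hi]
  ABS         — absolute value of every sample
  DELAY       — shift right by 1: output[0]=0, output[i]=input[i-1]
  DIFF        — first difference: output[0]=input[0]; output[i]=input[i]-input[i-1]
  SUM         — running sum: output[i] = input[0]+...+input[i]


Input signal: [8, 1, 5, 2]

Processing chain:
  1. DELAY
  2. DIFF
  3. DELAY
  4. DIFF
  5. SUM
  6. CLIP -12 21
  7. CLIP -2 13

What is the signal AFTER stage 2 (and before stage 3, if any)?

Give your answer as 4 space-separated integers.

Answer: 0 8 -7 4

Derivation:
Input: [8, 1, 5, 2]
Stage 1 (DELAY): [0, 8, 1, 5] = [0, 8, 1, 5] -> [0, 8, 1, 5]
Stage 2 (DIFF): s[0]=0, 8-0=8, 1-8=-7, 5-1=4 -> [0, 8, -7, 4]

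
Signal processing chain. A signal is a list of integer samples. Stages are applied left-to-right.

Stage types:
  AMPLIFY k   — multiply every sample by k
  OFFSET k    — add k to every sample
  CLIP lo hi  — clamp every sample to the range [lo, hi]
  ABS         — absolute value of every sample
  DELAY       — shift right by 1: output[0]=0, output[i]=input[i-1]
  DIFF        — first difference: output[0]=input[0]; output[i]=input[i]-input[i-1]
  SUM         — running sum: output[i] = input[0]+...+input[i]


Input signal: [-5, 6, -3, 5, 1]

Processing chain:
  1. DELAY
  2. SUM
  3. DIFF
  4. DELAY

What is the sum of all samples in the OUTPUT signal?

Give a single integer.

Answer: -2

Derivation:
Input: [-5, 6, -3, 5, 1]
Stage 1 (DELAY): [0, -5, 6, -3, 5] = [0, -5, 6, -3, 5] -> [0, -5, 6, -3, 5]
Stage 2 (SUM): sum[0..0]=0, sum[0..1]=-5, sum[0..2]=1, sum[0..3]=-2, sum[0..4]=3 -> [0, -5, 1, -2, 3]
Stage 3 (DIFF): s[0]=0, -5-0=-5, 1--5=6, -2-1=-3, 3--2=5 -> [0, -5, 6, -3, 5]
Stage 4 (DELAY): [0, 0, -5, 6, -3] = [0, 0, -5, 6, -3] -> [0, 0, -5, 6, -3]
Output sum: -2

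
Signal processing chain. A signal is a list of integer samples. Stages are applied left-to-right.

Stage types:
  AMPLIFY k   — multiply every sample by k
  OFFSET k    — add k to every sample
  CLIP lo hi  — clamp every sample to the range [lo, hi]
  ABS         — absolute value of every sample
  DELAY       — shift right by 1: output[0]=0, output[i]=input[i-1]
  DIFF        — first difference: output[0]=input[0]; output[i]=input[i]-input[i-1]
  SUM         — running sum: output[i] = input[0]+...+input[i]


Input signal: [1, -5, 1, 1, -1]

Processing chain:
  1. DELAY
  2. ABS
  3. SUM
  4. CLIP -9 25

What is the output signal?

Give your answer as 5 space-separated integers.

Input: [1, -5, 1, 1, -1]
Stage 1 (DELAY): [0, 1, -5, 1, 1] = [0, 1, -5, 1, 1] -> [0, 1, -5, 1, 1]
Stage 2 (ABS): |0|=0, |1|=1, |-5|=5, |1|=1, |1|=1 -> [0, 1, 5, 1, 1]
Stage 3 (SUM): sum[0..0]=0, sum[0..1]=1, sum[0..2]=6, sum[0..3]=7, sum[0..4]=8 -> [0, 1, 6, 7, 8]
Stage 4 (CLIP -9 25): clip(0,-9,25)=0, clip(1,-9,25)=1, clip(6,-9,25)=6, clip(7,-9,25)=7, clip(8,-9,25)=8 -> [0, 1, 6, 7, 8]

Answer: 0 1 6 7 8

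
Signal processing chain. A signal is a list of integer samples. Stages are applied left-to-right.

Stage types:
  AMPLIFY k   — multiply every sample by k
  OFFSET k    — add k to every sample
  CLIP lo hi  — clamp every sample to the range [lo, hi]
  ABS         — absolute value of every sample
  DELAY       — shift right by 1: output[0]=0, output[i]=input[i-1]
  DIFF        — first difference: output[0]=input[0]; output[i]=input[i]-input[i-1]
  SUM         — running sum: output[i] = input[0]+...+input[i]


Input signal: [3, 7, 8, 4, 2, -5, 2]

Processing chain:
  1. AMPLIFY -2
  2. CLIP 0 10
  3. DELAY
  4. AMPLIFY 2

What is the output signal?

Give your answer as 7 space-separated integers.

Answer: 0 0 0 0 0 0 20

Derivation:
Input: [3, 7, 8, 4, 2, -5, 2]
Stage 1 (AMPLIFY -2): 3*-2=-6, 7*-2=-14, 8*-2=-16, 4*-2=-8, 2*-2=-4, -5*-2=10, 2*-2=-4 -> [-6, -14, -16, -8, -4, 10, -4]
Stage 2 (CLIP 0 10): clip(-6,0,10)=0, clip(-14,0,10)=0, clip(-16,0,10)=0, clip(-8,0,10)=0, clip(-4,0,10)=0, clip(10,0,10)=10, clip(-4,0,10)=0 -> [0, 0, 0, 0, 0, 10, 0]
Stage 3 (DELAY): [0, 0, 0, 0, 0, 0, 10] = [0, 0, 0, 0, 0, 0, 10] -> [0, 0, 0, 0, 0, 0, 10]
Stage 4 (AMPLIFY 2): 0*2=0, 0*2=0, 0*2=0, 0*2=0, 0*2=0, 0*2=0, 10*2=20 -> [0, 0, 0, 0, 0, 0, 20]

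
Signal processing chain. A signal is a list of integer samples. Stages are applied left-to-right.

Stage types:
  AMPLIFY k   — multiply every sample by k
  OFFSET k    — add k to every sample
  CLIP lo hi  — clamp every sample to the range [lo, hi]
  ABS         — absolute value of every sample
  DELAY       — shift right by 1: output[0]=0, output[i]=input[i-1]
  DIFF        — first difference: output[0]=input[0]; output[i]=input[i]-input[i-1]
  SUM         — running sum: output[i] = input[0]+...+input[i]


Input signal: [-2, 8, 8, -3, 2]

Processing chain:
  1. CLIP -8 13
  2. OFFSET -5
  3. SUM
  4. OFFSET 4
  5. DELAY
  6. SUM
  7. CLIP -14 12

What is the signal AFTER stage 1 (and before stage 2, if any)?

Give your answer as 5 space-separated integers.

Input: [-2, 8, 8, -3, 2]
Stage 1 (CLIP -8 13): clip(-2,-8,13)=-2, clip(8,-8,13)=8, clip(8,-8,13)=8, clip(-3,-8,13)=-3, clip(2,-8,13)=2 -> [-2, 8, 8, -3, 2]

Answer: -2 8 8 -3 2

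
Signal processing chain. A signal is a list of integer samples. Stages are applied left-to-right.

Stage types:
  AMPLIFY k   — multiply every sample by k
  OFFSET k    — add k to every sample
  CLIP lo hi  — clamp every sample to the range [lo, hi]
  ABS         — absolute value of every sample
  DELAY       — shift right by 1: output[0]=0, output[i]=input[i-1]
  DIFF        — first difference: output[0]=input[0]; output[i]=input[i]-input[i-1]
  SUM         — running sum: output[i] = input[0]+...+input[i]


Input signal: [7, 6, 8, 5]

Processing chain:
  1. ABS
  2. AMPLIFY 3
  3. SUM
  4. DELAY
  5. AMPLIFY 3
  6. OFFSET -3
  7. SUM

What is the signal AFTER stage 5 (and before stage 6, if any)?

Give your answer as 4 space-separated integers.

Input: [7, 6, 8, 5]
Stage 1 (ABS): |7|=7, |6|=6, |8|=8, |5|=5 -> [7, 6, 8, 5]
Stage 2 (AMPLIFY 3): 7*3=21, 6*3=18, 8*3=24, 5*3=15 -> [21, 18, 24, 15]
Stage 3 (SUM): sum[0..0]=21, sum[0..1]=39, sum[0..2]=63, sum[0..3]=78 -> [21, 39, 63, 78]
Stage 4 (DELAY): [0, 21, 39, 63] = [0, 21, 39, 63] -> [0, 21, 39, 63]
Stage 5 (AMPLIFY 3): 0*3=0, 21*3=63, 39*3=117, 63*3=189 -> [0, 63, 117, 189]

Answer: 0 63 117 189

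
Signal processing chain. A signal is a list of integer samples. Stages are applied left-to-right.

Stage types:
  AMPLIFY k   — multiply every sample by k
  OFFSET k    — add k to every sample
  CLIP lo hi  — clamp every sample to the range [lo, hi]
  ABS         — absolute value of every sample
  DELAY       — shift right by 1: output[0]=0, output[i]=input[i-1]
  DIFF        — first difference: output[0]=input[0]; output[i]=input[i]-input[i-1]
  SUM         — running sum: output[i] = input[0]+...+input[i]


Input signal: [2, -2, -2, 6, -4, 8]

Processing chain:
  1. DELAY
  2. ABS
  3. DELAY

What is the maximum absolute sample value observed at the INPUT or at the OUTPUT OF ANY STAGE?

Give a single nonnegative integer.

Answer: 8

Derivation:
Input: [2, -2, -2, 6, -4, 8] (max |s|=8)
Stage 1 (DELAY): [0, 2, -2, -2, 6, -4] = [0, 2, -2, -2, 6, -4] -> [0, 2, -2, -2, 6, -4] (max |s|=6)
Stage 2 (ABS): |0|=0, |2|=2, |-2|=2, |-2|=2, |6|=6, |-4|=4 -> [0, 2, 2, 2, 6, 4] (max |s|=6)
Stage 3 (DELAY): [0, 0, 2, 2, 2, 6] = [0, 0, 2, 2, 2, 6] -> [0, 0, 2, 2, 2, 6] (max |s|=6)
Overall max amplitude: 8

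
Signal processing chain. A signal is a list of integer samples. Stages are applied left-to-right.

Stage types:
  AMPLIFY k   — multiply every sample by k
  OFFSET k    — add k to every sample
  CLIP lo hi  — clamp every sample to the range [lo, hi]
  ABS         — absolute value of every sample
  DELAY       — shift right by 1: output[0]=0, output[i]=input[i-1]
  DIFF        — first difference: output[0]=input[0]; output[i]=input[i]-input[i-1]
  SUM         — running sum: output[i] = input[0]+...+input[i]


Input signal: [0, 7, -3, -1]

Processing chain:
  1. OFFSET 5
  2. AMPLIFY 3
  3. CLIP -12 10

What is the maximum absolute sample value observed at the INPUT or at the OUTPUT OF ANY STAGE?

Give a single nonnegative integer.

Input: [0, 7, -3, -1] (max |s|=7)
Stage 1 (OFFSET 5): 0+5=5, 7+5=12, -3+5=2, -1+5=4 -> [5, 12, 2, 4] (max |s|=12)
Stage 2 (AMPLIFY 3): 5*3=15, 12*3=36, 2*3=6, 4*3=12 -> [15, 36, 6, 12] (max |s|=36)
Stage 3 (CLIP -12 10): clip(15,-12,10)=10, clip(36,-12,10)=10, clip(6,-12,10)=6, clip(12,-12,10)=10 -> [10, 10, 6, 10] (max |s|=10)
Overall max amplitude: 36

Answer: 36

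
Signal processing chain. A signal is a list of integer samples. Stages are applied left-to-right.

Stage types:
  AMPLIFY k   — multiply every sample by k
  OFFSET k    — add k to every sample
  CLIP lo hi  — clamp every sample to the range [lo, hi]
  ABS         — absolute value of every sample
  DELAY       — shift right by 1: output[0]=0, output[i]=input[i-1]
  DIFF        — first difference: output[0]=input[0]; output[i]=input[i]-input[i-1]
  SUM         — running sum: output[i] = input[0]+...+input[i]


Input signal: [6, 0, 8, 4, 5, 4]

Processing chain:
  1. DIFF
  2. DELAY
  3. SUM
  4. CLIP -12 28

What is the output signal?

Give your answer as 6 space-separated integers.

Answer: 0 6 0 8 4 5

Derivation:
Input: [6, 0, 8, 4, 5, 4]
Stage 1 (DIFF): s[0]=6, 0-6=-6, 8-0=8, 4-8=-4, 5-4=1, 4-5=-1 -> [6, -6, 8, -4, 1, -1]
Stage 2 (DELAY): [0, 6, -6, 8, -4, 1] = [0, 6, -6, 8, -4, 1] -> [0, 6, -6, 8, -4, 1]
Stage 3 (SUM): sum[0..0]=0, sum[0..1]=6, sum[0..2]=0, sum[0..3]=8, sum[0..4]=4, sum[0..5]=5 -> [0, 6, 0, 8, 4, 5]
Stage 4 (CLIP -12 28): clip(0,-12,28)=0, clip(6,-12,28)=6, clip(0,-12,28)=0, clip(8,-12,28)=8, clip(4,-12,28)=4, clip(5,-12,28)=5 -> [0, 6, 0, 8, 4, 5]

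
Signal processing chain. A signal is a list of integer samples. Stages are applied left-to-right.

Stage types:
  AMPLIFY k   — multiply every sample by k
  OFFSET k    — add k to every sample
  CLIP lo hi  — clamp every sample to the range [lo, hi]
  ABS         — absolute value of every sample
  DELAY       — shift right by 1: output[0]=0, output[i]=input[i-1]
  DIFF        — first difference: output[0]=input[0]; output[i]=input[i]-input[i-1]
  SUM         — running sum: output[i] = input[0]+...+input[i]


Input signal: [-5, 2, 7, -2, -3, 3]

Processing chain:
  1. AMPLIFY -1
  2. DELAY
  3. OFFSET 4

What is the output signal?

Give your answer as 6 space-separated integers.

Answer: 4 9 2 -3 6 7

Derivation:
Input: [-5, 2, 7, -2, -3, 3]
Stage 1 (AMPLIFY -1): -5*-1=5, 2*-1=-2, 7*-1=-7, -2*-1=2, -3*-1=3, 3*-1=-3 -> [5, -2, -7, 2, 3, -3]
Stage 2 (DELAY): [0, 5, -2, -7, 2, 3] = [0, 5, -2, -7, 2, 3] -> [0, 5, -2, -7, 2, 3]
Stage 3 (OFFSET 4): 0+4=4, 5+4=9, -2+4=2, -7+4=-3, 2+4=6, 3+4=7 -> [4, 9, 2, -3, 6, 7]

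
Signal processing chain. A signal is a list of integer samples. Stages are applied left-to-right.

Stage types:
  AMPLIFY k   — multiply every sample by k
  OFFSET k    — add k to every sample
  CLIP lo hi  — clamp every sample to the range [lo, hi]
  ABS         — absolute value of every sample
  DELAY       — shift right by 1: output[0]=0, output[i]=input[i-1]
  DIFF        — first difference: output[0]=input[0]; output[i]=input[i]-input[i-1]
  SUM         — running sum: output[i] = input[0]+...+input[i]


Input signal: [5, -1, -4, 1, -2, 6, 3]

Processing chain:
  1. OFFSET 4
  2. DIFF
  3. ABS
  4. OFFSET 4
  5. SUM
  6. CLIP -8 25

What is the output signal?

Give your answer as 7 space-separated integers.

Input: [5, -1, -4, 1, -2, 6, 3]
Stage 1 (OFFSET 4): 5+4=9, -1+4=3, -4+4=0, 1+4=5, -2+4=2, 6+4=10, 3+4=7 -> [9, 3, 0, 5, 2, 10, 7]
Stage 2 (DIFF): s[0]=9, 3-9=-6, 0-3=-3, 5-0=5, 2-5=-3, 10-2=8, 7-10=-3 -> [9, -6, -3, 5, -3, 8, -3]
Stage 3 (ABS): |9|=9, |-6|=6, |-3|=3, |5|=5, |-3|=3, |8|=8, |-3|=3 -> [9, 6, 3, 5, 3, 8, 3]
Stage 4 (OFFSET 4): 9+4=13, 6+4=10, 3+4=7, 5+4=9, 3+4=7, 8+4=12, 3+4=7 -> [13, 10, 7, 9, 7, 12, 7]
Stage 5 (SUM): sum[0..0]=13, sum[0..1]=23, sum[0..2]=30, sum[0..3]=39, sum[0..4]=46, sum[0..5]=58, sum[0..6]=65 -> [13, 23, 30, 39, 46, 58, 65]
Stage 6 (CLIP -8 25): clip(13,-8,25)=13, clip(23,-8,25)=23, clip(30,-8,25)=25, clip(39,-8,25)=25, clip(46,-8,25)=25, clip(58,-8,25)=25, clip(65,-8,25)=25 -> [13, 23, 25, 25, 25, 25, 25]

Answer: 13 23 25 25 25 25 25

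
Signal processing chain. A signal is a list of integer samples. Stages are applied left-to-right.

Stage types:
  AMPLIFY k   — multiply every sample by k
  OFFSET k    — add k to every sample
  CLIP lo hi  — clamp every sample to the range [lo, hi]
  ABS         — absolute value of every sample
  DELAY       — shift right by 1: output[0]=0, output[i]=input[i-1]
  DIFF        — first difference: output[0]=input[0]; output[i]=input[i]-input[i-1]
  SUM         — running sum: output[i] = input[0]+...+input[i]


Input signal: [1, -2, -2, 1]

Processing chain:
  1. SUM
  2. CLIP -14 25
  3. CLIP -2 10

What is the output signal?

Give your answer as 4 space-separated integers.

Input: [1, -2, -2, 1]
Stage 1 (SUM): sum[0..0]=1, sum[0..1]=-1, sum[0..2]=-3, sum[0..3]=-2 -> [1, -1, -3, -2]
Stage 2 (CLIP -14 25): clip(1,-14,25)=1, clip(-1,-14,25)=-1, clip(-3,-14,25)=-3, clip(-2,-14,25)=-2 -> [1, -1, -3, -2]
Stage 3 (CLIP -2 10): clip(1,-2,10)=1, clip(-1,-2,10)=-1, clip(-3,-2,10)=-2, clip(-2,-2,10)=-2 -> [1, -1, -2, -2]

Answer: 1 -1 -2 -2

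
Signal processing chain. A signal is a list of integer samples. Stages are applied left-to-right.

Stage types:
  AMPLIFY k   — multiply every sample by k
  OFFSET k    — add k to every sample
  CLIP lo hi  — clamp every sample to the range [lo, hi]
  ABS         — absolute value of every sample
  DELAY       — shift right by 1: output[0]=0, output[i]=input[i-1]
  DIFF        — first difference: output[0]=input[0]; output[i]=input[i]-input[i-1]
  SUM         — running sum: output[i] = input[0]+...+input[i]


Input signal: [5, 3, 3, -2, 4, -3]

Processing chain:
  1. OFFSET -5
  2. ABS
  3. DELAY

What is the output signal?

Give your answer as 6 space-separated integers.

Answer: 0 0 2 2 7 1

Derivation:
Input: [5, 3, 3, -2, 4, -3]
Stage 1 (OFFSET -5): 5+-5=0, 3+-5=-2, 3+-5=-2, -2+-5=-7, 4+-5=-1, -3+-5=-8 -> [0, -2, -2, -7, -1, -8]
Stage 2 (ABS): |0|=0, |-2|=2, |-2|=2, |-7|=7, |-1|=1, |-8|=8 -> [0, 2, 2, 7, 1, 8]
Stage 3 (DELAY): [0, 0, 2, 2, 7, 1] = [0, 0, 2, 2, 7, 1] -> [0, 0, 2, 2, 7, 1]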